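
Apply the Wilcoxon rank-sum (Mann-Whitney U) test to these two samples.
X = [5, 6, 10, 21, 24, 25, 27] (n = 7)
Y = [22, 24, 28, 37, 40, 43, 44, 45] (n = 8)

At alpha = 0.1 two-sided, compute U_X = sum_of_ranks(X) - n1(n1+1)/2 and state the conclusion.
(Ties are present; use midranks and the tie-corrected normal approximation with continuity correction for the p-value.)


Step 1: Combine and sort all 15 observations; assign midranks.
sorted (value, group): (5,X), (6,X), (10,X), (21,X), (22,Y), (24,X), (24,Y), (25,X), (27,X), (28,Y), (37,Y), (40,Y), (43,Y), (44,Y), (45,Y)
ranks: 5->1, 6->2, 10->3, 21->4, 22->5, 24->6.5, 24->6.5, 25->8, 27->9, 28->10, 37->11, 40->12, 43->13, 44->14, 45->15
Step 2: Rank sum for X: R1 = 1 + 2 + 3 + 4 + 6.5 + 8 + 9 = 33.5.
Step 3: U_X = R1 - n1(n1+1)/2 = 33.5 - 7*8/2 = 33.5 - 28 = 5.5.
       U_Y = n1*n2 - U_X = 56 - 5.5 = 50.5.
Step 4: Ties are present, so use the tie-corrected normal approximation (with continuity correction) for the p-value.
Step 5: p-value = 0.010826; compare to alpha = 0.1. reject H0.

U_X = 5.5, p = 0.010826, reject H0 at alpha = 0.1.


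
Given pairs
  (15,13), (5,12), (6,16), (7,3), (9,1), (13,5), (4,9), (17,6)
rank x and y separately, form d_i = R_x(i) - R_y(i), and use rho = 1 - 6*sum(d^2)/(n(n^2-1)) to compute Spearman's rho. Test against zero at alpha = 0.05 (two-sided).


Step 1: Rank x and y separately (midranks; no ties here).
rank(x): 15->7, 5->2, 6->3, 7->4, 9->5, 13->6, 4->1, 17->8
rank(y): 13->7, 12->6, 16->8, 3->2, 1->1, 5->3, 9->5, 6->4
Step 2: d_i = R_x(i) - R_y(i); compute d_i^2.
  (7-7)^2=0, (2-6)^2=16, (3-8)^2=25, (4-2)^2=4, (5-1)^2=16, (6-3)^2=9, (1-5)^2=16, (8-4)^2=16
sum(d^2) = 102.
Step 3: rho = 1 - 6*102 / (8*(8^2 - 1)) = 1 - 612/504 = -0.214286.
Step 4: Under H0, t = rho * sqrt((n-2)/(1-rho^2)) = -0.5374 ~ t(6).
Step 5: Two-sided p-value from the t-distribution with 6 df = 0.610344.
Step 6: alpha = 0.05. fail to reject H0.

rho = -0.2143, p = 0.610344, fail to reject H0 at alpha = 0.05.


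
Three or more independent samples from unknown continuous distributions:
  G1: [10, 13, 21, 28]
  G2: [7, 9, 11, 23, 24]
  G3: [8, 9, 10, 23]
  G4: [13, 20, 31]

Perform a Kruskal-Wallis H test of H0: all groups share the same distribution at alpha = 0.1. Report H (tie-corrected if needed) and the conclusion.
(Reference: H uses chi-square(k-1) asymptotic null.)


Step 1: Combine all N = 16 observations and assign midranks.
sorted (value, group, rank): (7,G2,1), (8,G3,2), (9,G2,3.5), (9,G3,3.5), (10,G1,5.5), (10,G3,5.5), (11,G2,7), (13,G1,8.5), (13,G4,8.5), (20,G4,10), (21,G1,11), (23,G2,12.5), (23,G3,12.5), (24,G2,14), (28,G1,15), (31,G4,16)
Step 2: Sum ranks within each group.
R_1 = 40 (n_1 = 4)
R_2 = 38 (n_2 = 5)
R_3 = 23.5 (n_3 = 4)
R_4 = 34.5 (n_4 = 3)
Step 3: H = 12/(N(N+1)) * sum(R_i^2/n_i) - 3(N+1)
     = 12/(16*17) * (40^2/4 + 38^2/5 + 23.5^2/4 + 34.5^2/3) - 3*17
     = 0.044118 * 1223.61 - 51
     = 2.982904.
Step 4: Ties present; correction factor C = 1 - 24/(16^3 - 16) = 0.994118. Corrected H = 2.982904 / 0.994118 = 3.000555.
Step 5: Under H0, H ~ chi^2(3); p-value = 0.391540.
Step 6: alpha = 0.1. fail to reject H0.

H = 3.0006, df = 3, p = 0.391540, fail to reject H0.


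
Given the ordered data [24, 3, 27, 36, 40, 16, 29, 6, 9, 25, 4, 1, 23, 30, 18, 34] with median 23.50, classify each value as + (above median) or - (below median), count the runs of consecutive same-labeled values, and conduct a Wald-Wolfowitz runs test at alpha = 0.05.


Step 1: Compute median = 23.50; label A = above, B = below.
Labels in order: ABAAABABBABBBABA  (n_A = 8, n_B = 8)
Step 2: Count runs R = 11.
Step 3: Under H0 (random ordering), E[R] = 2*n_A*n_B/(n_A+n_B) + 1 = 2*8*8/16 + 1 = 9.0000.
        Var[R] = 2*n_A*n_B*(2*n_A*n_B - n_A - n_B) / ((n_A+n_B)^2 * (n_A+n_B-1)) = 14336/3840 = 3.7333.
        SD[R] = 1.9322.
Step 4: Continuity-corrected z = (R - 0.5 - E[R]) / SD[R] = (11 - 0.5 - 9.0000) / 1.9322 = 0.7763.
Step 5: Two-sided p-value via normal approximation = 2*(1 - Phi(|z|)) = 0.437558.
Step 6: alpha = 0.05. fail to reject H0.

R = 11, z = 0.7763, p = 0.437558, fail to reject H0.


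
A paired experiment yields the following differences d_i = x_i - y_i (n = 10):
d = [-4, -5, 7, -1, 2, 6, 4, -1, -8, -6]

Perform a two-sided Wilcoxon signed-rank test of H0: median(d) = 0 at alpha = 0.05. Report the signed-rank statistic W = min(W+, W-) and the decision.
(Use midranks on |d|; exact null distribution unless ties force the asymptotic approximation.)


Step 1: Drop any zero differences (none here) and take |d_i|.
|d| = [4, 5, 7, 1, 2, 6, 4, 1, 8, 6]
Step 2: Midrank |d_i| (ties get averaged ranks).
ranks: |4|->4.5, |5|->6, |7|->9, |1|->1.5, |2|->3, |6|->7.5, |4|->4.5, |1|->1.5, |8|->10, |6|->7.5
Step 3: Attach original signs; sum ranks with positive sign and with negative sign.
W+ = 9 + 3 + 7.5 + 4.5 = 24
W- = 4.5 + 6 + 1.5 + 1.5 + 10 + 7.5 = 31
(Check: W+ + W- = 55 should equal n(n+1)/2 = 55.)
Step 4: Test statistic W = min(W+, W-) = 24.
Step 5: Ties in |d|, so use the tie-corrected normal approximation.
        E[W] = n(n+1)/4 = 10*11/4 = 27.5.
        Tie groups: |d|=1 (t=2), |d|=4 (t=2), |d|=6 (t=2); sum(t^3 - t) = 18.
        Var[W] = n(n+1)(2n+1)/24 - sum(t^3-t)/48 = 2310/24 - 18/48 = 95.875.
        z = (W - E[W]) / sqrt(Var[W]) = (24 - 27.5) / 9.7916 = -0.3575.
        Two-sided p = 2*Phi(z) = 0.720755.
Step 6: alpha = 0.05. fail to reject H0.

W+ = 24, W- = 31, W = min = 24, p = 0.720755, fail to reject H0.


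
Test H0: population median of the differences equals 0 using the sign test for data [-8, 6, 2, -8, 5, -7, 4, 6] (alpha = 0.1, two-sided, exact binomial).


Step 1: Discard zero differences. Original n = 8; n_eff = number of nonzero differences = 8.
Nonzero differences (with sign): -8, +6, +2, -8, +5, -7, +4, +6
Step 2: Count signs: positive = 5, negative = 3.
Step 3: Under H0: P(positive) = 0.5, so the number of positives S ~ Bin(8, 0.5).
Step 4: Two-sided exact p-value = sum of Bin(8,0.5) probabilities at or below the observed probability = 0.726562.
Step 5: alpha = 0.1. fail to reject H0.

n_eff = 8, pos = 5, neg = 3, p = 0.726562, fail to reject H0.


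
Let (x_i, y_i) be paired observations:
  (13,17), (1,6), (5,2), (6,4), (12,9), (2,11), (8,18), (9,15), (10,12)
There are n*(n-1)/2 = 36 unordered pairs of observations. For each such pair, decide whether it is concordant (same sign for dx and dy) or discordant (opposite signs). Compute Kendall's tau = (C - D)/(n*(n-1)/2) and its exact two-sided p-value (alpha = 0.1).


Step 1: Enumerate the 36 unordered pairs (i,j) with i<j and classify each by sign(x_j-x_i) * sign(y_j-y_i).
  (1,2):dx=-12,dy=-11->C; (1,3):dx=-8,dy=-15->C; (1,4):dx=-7,dy=-13->C; (1,5):dx=-1,dy=-8->C
  (1,6):dx=-11,dy=-6->C; (1,7):dx=-5,dy=+1->D; (1,8):dx=-4,dy=-2->C; (1,9):dx=-3,dy=-5->C
  (2,3):dx=+4,dy=-4->D; (2,4):dx=+5,dy=-2->D; (2,5):dx=+11,dy=+3->C; (2,6):dx=+1,dy=+5->C
  (2,7):dx=+7,dy=+12->C; (2,8):dx=+8,dy=+9->C; (2,9):dx=+9,dy=+6->C; (3,4):dx=+1,dy=+2->C
  (3,5):dx=+7,dy=+7->C; (3,6):dx=-3,dy=+9->D; (3,7):dx=+3,dy=+16->C; (3,8):dx=+4,dy=+13->C
  (3,9):dx=+5,dy=+10->C; (4,5):dx=+6,dy=+5->C; (4,6):dx=-4,dy=+7->D; (4,7):dx=+2,dy=+14->C
  (4,8):dx=+3,dy=+11->C; (4,9):dx=+4,dy=+8->C; (5,6):dx=-10,dy=+2->D; (5,7):dx=-4,dy=+9->D
  (5,8):dx=-3,dy=+6->D; (5,9):dx=-2,dy=+3->D; (6,7):dx=+6,dy=+7->C; (6,8):dx=+7,dy=+4->C
  (6,9):dx=+8,dy=+1->C; (7,8):dx=+1,dy=-3->D; (7,9):dx=+2,dy=-6->D; (8,9):dx=+1,dy=-3->D
Step 2: C = 24, D = 12, total pairs = 36.
Step 3: tau = (C - D)/(n(n-1)/2) = (24 - 12)/36 = 0.333333.
Step 4: Exact two-sided p-value (enumerate n! = 362880 permutations of y under H0): p = 0.259518.
Step 5: alpha = 0.1. fail to reject H0.

tau_b = 0.3333 (C=24, D=12), p = 0.259518, fail to reject H0.


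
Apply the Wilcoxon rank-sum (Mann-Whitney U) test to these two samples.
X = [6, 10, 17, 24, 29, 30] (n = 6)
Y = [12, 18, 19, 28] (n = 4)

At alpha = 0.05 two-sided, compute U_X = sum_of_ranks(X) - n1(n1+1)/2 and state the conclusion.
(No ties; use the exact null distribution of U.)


Step 1: Combine and sort all 10 observations; assign midranks.
sorted (value, group): (6,X), (10,X), (12,Y), (17,X), (18,Y), (19,Y), (24,X), (28,Y), (29,X), (30,X)
ranks: 6->1, 10->2, 12->3, 17->4, 18->5, 19->6, 24->7, 28->8, 29->9, 30->10
Step 2: Rank sum for X: R1 = 1 + 2 + 4 + 7 + 9 + 10 = 33.
Step 3: U_X = R1 - n1(n1+1)/2 = 33 - 6*7/2 = 33 - 21 = 12.
       U_Y = n1*n2 - U_X = 24 - 12 = 12.
Step 4: No ties, so the exact null distribution of U (based on enumerating the C(10,6) = 210 equally likely rank assignments) gives the two-sided p-value.
Step 5: p-value = 1.000000; compare to alpha = 0.05. fail to reject H0.

U_X = 12, p = 1.000000, fail to reject H0 at alpha = 0.05.


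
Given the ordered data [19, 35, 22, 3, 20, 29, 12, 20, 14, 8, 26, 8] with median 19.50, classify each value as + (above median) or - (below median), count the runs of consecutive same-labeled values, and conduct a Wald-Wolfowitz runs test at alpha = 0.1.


Step 1: Compute median = 19.50; label A = above, B = below.
Labels in order: BAABAABABBAB  (n_A = 6, n_B = 6)
Step 2: Count runs R = 9.
Step 3: Under H0 (random ordering), E[R] = 2*n_A*n_B/(n_A+n_B) + 1 = 2*6*6/12 + 1 = 7.0000.
        Var[R] = 2*n_A*n_B*(2*n_A*n_B - n_A - n_B) / ((n_A+n_B)^2 * (n_A+n_B-1)) = 4320/1584 = 2.7273.
        SD[R] = 1.6514.
Step 4: Continuity-corrected z = (R - 0.5 - E[R]) / SD[R] = (9 - 0.5 - 7.0000) / 1.6514 = 0.9083.
Step 5: Two-sided p-value via normal approximation = 2*(1 - Phi(|z|)) = 0.363722.
Step 6: alpha = 0.1. fail to reject H0.

R = 9, z = 0.9083, p = 0.363722, fail to reject H0.


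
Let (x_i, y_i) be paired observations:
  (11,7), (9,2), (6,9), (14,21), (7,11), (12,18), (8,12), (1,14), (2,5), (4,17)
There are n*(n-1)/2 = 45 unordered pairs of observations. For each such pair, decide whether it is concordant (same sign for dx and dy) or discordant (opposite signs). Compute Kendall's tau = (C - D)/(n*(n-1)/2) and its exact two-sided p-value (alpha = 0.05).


Step 1: Enumerate the 45 unordered pairs (i,j) with i<j and classify each by sign(x_j-x_i) * sign(y_j-y_i).
  (1,2):dx=-2,dy=-5->C; (1,3):dx=-5,dy=+2->D; (1,4):dx=+3,dy=+14->C; (1,5):dx=-4,dy=+4->D
  (1,6):dx=+1,dy=+11->C; (1,7):dx=-3,dy=+5->D; (1,8):dx=-10,dy=+7->D; (1,9):dx=-9,dy=-2->C
  (1,10):dx=-7,dy=+10->D; (2,3):dx=-3,dy=+7->D; (2,4):dx=+5,dy=+19->C; (2,5):dx=-2,dy=+9->D
  (2,6):dx=+3,dy=+16->C; (2,7):dx=-1,dy=+10->D; (2,8):dx=-8,dy=+12->D; (2,9):dx=-7,dy=+3->D
  (2,10):dx=-5,dy=+15->D; (3,4):dx=+8,dy=+12->C; (3,5):dx=+1,dy=+2->C; (3,6):dx=+6,dy=+9->C
  (3,7):dx=+2,dy=+3->C; (3,8):dx=-5,dy=+5->D; (3,9):dx=-4,dy=-4->C; (3,10):dx=-2,dy=+8->D
  (4,5):dx=-7,dy=-10->C; (4,6):dx=-2,dy=-3->C; (4,7):dx=-6,dy=-9->C; (4,8):dx=-13,dy=-7->C
  (4,9):dx=-12,dy=-16->C; (4,10):dx=-10,dy=-4->C; (5,6):dx=+5,dy=+7->C; (5,7):dx=+1,dy=+1->C
  (5,8):dx=-6,dy=+3->D; (5,9):dx=-5,dy=-6->C; (5,10):dx=-3,dy=+6->D; (6,7):dx=-4,dy=-6->C
  (6,8):dx=-11,dy=-4->C; (6,9):dx=-10,dy=-13->C; (6,10):dx=-8,dy=-1->C; (7,8):dx=-7,dy=+2->D
  (7,9):dx=-6,dy=-7->C; (7,10):dx=-4,dy=+5->D; (8,9):dx=+1,dy=-9->D; (8,10):dx=+3,dy=+3->C
  (9,10):dx=+2,dy=+12->C
Step 2: C = 27, D = 18, total pairs = 45.
Step 3: tau = (C - D)/(n(n-1)/2) = (27 - 18)/45 = 0.200000.
Step 4: Exact two-sided p-value (enumerate n! = 3628800 permutations of y under H0): p = 0.484313.
Step 5: alpha = 0.05. fail to reject H0.

tau_b = 0.2000 (C=27, D=18), p = 0.484313, fail to reject H0.


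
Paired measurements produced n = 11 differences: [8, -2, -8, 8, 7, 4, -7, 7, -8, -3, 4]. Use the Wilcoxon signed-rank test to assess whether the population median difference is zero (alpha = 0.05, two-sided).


Step 1: Drop any zero differences (none here) and take |d_i|.
|d| = [8, 2, 8, 8, 7, 4, 7, 7, 8, 3, 4]
Step 2: Midrank |d_i| (ties get averaged ranks).
ranks: |8|->9.5, |2|->1, |8|->9.5, |8|->9.5, |7|->6, |4|->3.5, |7|->6, |7|->6, |8|->9.5, |3|->2, |4|->3.5
Step 3: Attach original signs; sum ranks with positive sign and with negative sign.
W+ = 9.5 + 9.5 + 6 + 3.5 + 6 + 3.5 = 38
W- = 1 + 9.5 + 6 + 9.5 + 2 = 28
(Check: W+ + W- = 66 should equal n(n+1)/2 = 66.)
Step 4: Test statistic W = min(W+, W-) = 28.
Step 5: Ties in |d|, so use the tie-corrected normal approximation.
        E[W] = n(n+1)/4 = 11*12/4 = 33.
        Tie groups: |d|=4 (t=2), |d|=7 (t=3), |d|=8 (t=4); sum(t^3 - t) = 90.
        Var[W] = n(n+1)(2n+1)/24 - sum(t^3-t)/48 = 3036/24 - 90/48 = 124.625.
        z = (W - E[W]) / sqrt(Var[W]) = (28 - 33) / 11.1636 = -0.4479.
        Two-sided p = 2*Phi(z) = 0.654236.
Step 6: alpha = 0.05. fail to reject H0.

W+ = 38, W- = 28, W = min = 28, p = 0.654236, fail to reject H0.


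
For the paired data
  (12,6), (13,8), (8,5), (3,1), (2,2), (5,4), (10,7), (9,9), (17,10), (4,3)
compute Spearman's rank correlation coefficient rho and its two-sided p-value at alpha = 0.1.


Step 1: Rank x and y separately (midranks; no ties here).
rank(x): 12->8, 13->9, 8->5, 3->2, 2->1, 5->4, 10->7, 9->6, 17->10, 4->3
rank(y): 6->6, 8->8, 5->5, 1->1, 2->2, 4->4, 7->7, 9->9, 10->10, 3->3
Step 2: d_i = R_x(i) - R_y(i); compute d_i^2.
  (8-6)^2=4, (9-8)^2=1, (5-5)^2=0, (2-1)^2=1, (1-2)^2=1, (4-4)^2=0, (7-7)^2=0, (6-9)^2=9, (10-10)^2=0, (3-3)^2=0
sum(d^2) = 16.
Step 3: rho = 1 - 6*16 / (10*(10^2 - 1)) = 1 - 96/990 = 0.903030.
Step 4: Under H0, t = rho * sqrt((n-2)/(1-rho^2)) = 5.9457 ~ t(8).
Step 5: Two-sided p-value from the t-distribution with 8 df = 0.000344.
Step 6: alpha = 0.1. reject H0.

rho = 0.9030, p = 0.000344, reject H0 at alpha = 0.1.


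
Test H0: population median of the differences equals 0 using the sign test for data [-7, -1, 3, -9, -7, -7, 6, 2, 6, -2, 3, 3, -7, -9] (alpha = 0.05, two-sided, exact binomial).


Step 1: Discard zero differences. Original n = 14; n_eff = number of nonzero differences = 14.
Nonzero differences (with sign): -7, -1, +3, -9, -7, -7, +6, +2, +6, -2, +3, +3, -7, -9
Step 2: Count signs: positive = 6, negative = 8.
Step 3: Under H0: P(positive) = 0.5, so the number of positives S ~ Bin(14, 0.5).
Step 4: Two-sided exact p-value = sum of Bin(14,0.5) probabilities at or below the observed probability = 0.790527.
Step 5: alpha = 0.05. fail to reject H0.

n_eff = 14, pos = 6, neg = 8, p = 0.790527, fail to reject H0.


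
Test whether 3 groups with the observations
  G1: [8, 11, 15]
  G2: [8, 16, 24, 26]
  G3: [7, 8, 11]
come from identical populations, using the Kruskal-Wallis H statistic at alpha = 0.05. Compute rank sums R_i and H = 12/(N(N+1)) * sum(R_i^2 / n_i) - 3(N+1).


Step 1: Combine all N = 10 observations and assign midranks.
sorted (value, group, rank): (7,G3,1), (8,G1,3), (8,G2,3), (8,G3,3), (11,G1,5.5), (11,G3,5.5), (15,G1,7), (16,G2,8), (24,G2,9), (26,G2,10)
Step 2: Sum ranks within each group.
R_1 = 15.5 (n_1 = 3)
R_2 = 30 (n_2 = 4)
R_3 = 9.5 (n_3 = 3)
Step 3: H = 12/(N(N+1)) * sum(R_i^2/n_i) - 3(N+1)
     = 12/(10*11) * (15.5^2/3 + 30^2/4 + 9.5^2/3) - 3*11
     = 0.109091 * 335.167 - 33
     = 3.563636.
Step 4: Ties present; correction factor C = 1 - 30/(10^3 - 10) = 0.969697. Corrected H = 3.563636 / 0.969697 = 3.675000.
Step 5: Under H0, H ~ chi^2(2); p-value = 0.159215.
Step 6: alpha = 0.05. fail to reject H0.

H = 3.6750, df = 2, p = 0.159215, fail to reject H0.


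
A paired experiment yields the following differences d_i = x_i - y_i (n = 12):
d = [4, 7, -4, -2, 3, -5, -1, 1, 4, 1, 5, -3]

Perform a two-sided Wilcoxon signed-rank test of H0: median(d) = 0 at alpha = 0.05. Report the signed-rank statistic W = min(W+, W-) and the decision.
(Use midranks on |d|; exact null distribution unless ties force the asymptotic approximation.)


Step 1: Drop any zero differences (none here) and take |d_i|.
|d| = [4, 7, 4, 2, 3, 5, 1, 1, 4, 1, 5, 3]
Step 2: Midrank |d_i| (ties get averaged ranks).
ranks: |4|->8, |7|->12, |4|->8, |2|->4, |3|->5.5, |5|->10.5, |1|->2, |1|->2, |4|->8, |1|->2, |5|->10.5, |3|->5.5
Step 3: Attach original signs; sum ranks with positive sign and with negative sign.
W+ = 8 + 12 + 5.5 + 2 + 8 + 2 + 10.5 = 48
W- = 8 + 4 + 10.5 + 2 + 5.5 = 30
(Check: W+ + W- = 78 should equal n(n+1)/2 = 78.)
Step 4: Test statistic W = min(W+, W-) = 30.
Step 5: Ties in |d|, so use the tie-corrected normal approximation.
        E[W] = n(n+1)/4 = 12*13/4 = 39.
        Tie groups: |d|=1 (t=3), |d|=3 (t=2), |d|=4 (t=3), |d|=5 (t=2); sum(t^3 - t) = 60.
        Var[W] = n(n+1)(2n+1)/24 - sum(t^3-t)/48 = 3900/24 - 60/48 = 161.25.
        z = (W - E[W]) / sqrt(Var[W]) = (30 - 39) / 12.6984 = -0.7087.
        Two-sided p = 2*Phi(z) = 0.478480.
Step 6: alpha = 0.05. fail to reject H0.

W+ = 48, W- = 30, W = min = 30, p = 0.478480, fail to reject H0.


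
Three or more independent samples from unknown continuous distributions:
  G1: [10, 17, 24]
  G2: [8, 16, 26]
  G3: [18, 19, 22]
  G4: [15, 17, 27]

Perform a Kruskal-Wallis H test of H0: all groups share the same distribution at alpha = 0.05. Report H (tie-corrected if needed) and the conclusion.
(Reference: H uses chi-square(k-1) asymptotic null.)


Step 1: Combine all N = 12 observations and assign midranks.
sorted (value, group, rank): (8,G2,1), (10,G1,2), (15,G4,3), (16,G2,4), (17,G1,5.5), (17,G4,5.5), (18,G3,7), (19,G3,8), (22,G3,9), (24,G1,10), (26,G2,11), (27,G4,12)
Step 2: Sum ranks within each group.
R_1 = 17.5 (n_1 = 3)
R_2 = 16 (n_2 = 3)
R_3 = 24 (n_3 = 3)
R_4 = 20.5 (n_4 = 3)
Step 3: H = 12/(N(N+1)) * sum(R_i^2/n_i) - 3(N+1)
     = 12/(12*13) * (17.5^2/3 + 16^2/3 + 24^2/3 + 20.5^2/3) - 3*13
     = 0.076923 * 519.5 - 39
     = 0.961538.
Step 4: Ties present; correction factor C = 1 - 6/(12^3 - 12) = 0.996503. Corrected H = 0.961538 / 0.996503 = 0.964912.
Step 5: Under H0, H ~ chi^2(3); p-value = 0.809741.
Step 6: alpha = 0.05. fail to reject H0.

H = 0.9649, df = 3, p = 0.809741, fail to reject H0.


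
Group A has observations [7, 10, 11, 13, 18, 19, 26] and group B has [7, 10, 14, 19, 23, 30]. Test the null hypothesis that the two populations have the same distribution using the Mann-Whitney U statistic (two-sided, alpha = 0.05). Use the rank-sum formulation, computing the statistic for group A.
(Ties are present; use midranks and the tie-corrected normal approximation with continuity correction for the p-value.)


Step 1: Combine and sort all 13 observations; assign midranks.
sorted (value, group): (7,X), (7,Y), (10,X), (10,Y), (11,X), (13,X), (14,Y), (18,X), (19,X), (19,Y), (23,Y), (26,X), (30,Y)
ranks: 7->1.5, 7->1.5, 10->3.5, 10->3.5, 11->5, 13->6, 14->7, 18->8, 19->9.5, 19->9.5, 23->11, 26->12, 30->13
Step 2: Rank sum for X: R1 = 1.5 + 3.5 + 5 + 6 + 8 + 9.5 + 12 = 45.5.
Step 3: U_X = R1 - n1(n1+1)/2 = 45.5 - 7*8/2 = 45.5 - 28 = 17.5.
       U_Y = n1*n2 - U_X = 42 - 17.5 = 24.5.
Step 4: Ties are present, so use the tie-corrected normal approximation (with continuity correction) for the p-value.
Step 5: p-value = 0.666942; compare to alpha = 0.05. fail to reject H0.

U_X = 17.5, p = 0.666942, fail to reject H0 at alpha = 0.05.


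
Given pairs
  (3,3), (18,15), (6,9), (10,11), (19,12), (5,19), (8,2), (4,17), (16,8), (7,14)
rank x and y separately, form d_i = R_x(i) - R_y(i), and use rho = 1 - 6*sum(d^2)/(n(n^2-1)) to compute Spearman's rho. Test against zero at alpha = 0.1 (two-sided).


Step 1: Rank x and y separately (midranks; no ties here).
rank(x): 3->1, 18->9, 6->4, 10->7, 19->10, 5->3, 8->6, 4->2, 16->8, 7->5
rank(y): 3->2, 15->8, 9->4, 11->5, 12->6, 19->10, 2->1, 17->9, 8->3, 14->7
Step 2: d_i = R_x(i) - R_y(i); compute d_i^2.
  (1-2)^2=1, (9-8)^2=1, (4-4)^2=0, (7-5)^2=4, (10-6)^2=16, (3-10)^2=49, (6-1)^2=25, (2-9)^2=49, (8-3)^2=25, (5-7)^2=4
sum(d^2) = 174.
Step 3: rho = 1 - 6*174 / (10*(10^2 - 1)) = 1 - 1044/990 = -0.054545.
Step 4: Under H0, t = rho * sqrt((n-2)/(1-rho^2)) = -0.1545 ~ t(8).
Step 5: Two-sided p-value from the t-distribution with 8 df = 0.881036.
Step 6: alpha = 0.1. fail to reject H0.

rho = -0.0545, p = 0.881036, fail to reject H0 at alpha = 0.1.


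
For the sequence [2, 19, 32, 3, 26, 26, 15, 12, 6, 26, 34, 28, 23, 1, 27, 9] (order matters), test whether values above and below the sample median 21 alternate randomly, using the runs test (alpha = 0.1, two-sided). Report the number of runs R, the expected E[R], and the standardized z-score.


Step 1: Compute median = 21; label A = above, B = below.
Labels in order: BBABAABBBAAAABAB  (n_A = 8, n_B = 8)
Step 2: Count runs R = 9.
Step 3: Under H0 (random ordering), E[R] = 2*n_A*n_B/(n_A+n_B) + 1 = 2*8*8/16 + 1 = 9.0000.
        Var[R] = 2*n_A*n_B*(2*n_A*n_B - n_A - n_B) / ((n_A+n_B)^2 * (n_A+n_B-1)) = 14336/3840 = 3.7333.
        SD[R] = 1.9322.
Step 4: R = E[R], so z = 0 with no continuity correction.
Step 5: Two-sided p-value via normal approximation = 2*(1 - Phi(|z|)) = 1.000000.
Step 6: alpha = 0.1. fail to reject H0.

R = 9, z = 0.0000, p = 1.000000, fail to reject H0.


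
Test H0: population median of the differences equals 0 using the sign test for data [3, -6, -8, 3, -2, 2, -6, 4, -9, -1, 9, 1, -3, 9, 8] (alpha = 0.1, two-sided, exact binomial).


Step 1: Discard zero differences. Original n = 15; n_eff = number of nonzero differences = 15.
Nonzero differences (with sign): +3, -6, -8, +3, -2, +2, -6, +4, -9, -1, +9, +1, -3, +9, +8
Step 2: Count signs: positive = 8, negative = 7.
Step 3: Under H0: P(positive) = 0.5, so the number of positives S ~ Bin(15, 0.5).
Step 4: Two-sided exact p-value = sum of Bin(15,0.5) probabilities at or below the observed probability = 1.000000.
Step 5: alpha = 0.1. fail to reject H0.

n_eff = 15, pos = 8, neg = 7, p = 1.000000, fail to reject H0.


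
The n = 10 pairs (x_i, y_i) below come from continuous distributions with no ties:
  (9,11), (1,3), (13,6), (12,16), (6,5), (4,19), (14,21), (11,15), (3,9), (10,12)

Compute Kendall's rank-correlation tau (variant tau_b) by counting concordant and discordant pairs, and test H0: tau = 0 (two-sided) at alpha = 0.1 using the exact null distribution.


Step 1: Enumerate the 45 unordered pairs (i,j) with i<j and classify each by sign(x_j-x_i) * sign(y_j-y_i).
  (1,2):dx=-8,dy=-8->C; (1,3):dx=+4,dy=-5->D; (1,4):dx=+3,dy=+5->C; (1,5):dx=-3,dy=-6->C
  (1,6):dx=-5,dy=+8->D; (1,7):dx=+5,dy=+10->C; (1,8):dx=+2,dy=+4->C; (1,9):dx=-6,dy=-2->C
  (1,10):dx=+1,dy=+1->C; (2,3):dx=+12,dy=+3->C; (2,4):dx=+11,dy=+13->C; (2,5):dx=+5,dy=+2->C
  (2,6):dx=+3,dy=+16->C; (2,7):dx=+13,dy=+18->C; (2,8):dx=+10,dy=+12->C; (2,9):dx=+2,dy=+6->C
  (2,10):dx=+9,dy=+9->C; (3,4):dx=-1,dy=+10->D; (3,5):dx=-7,dy=-1->C; (3,6):dx=-9,dy=+13->D
  (3,7):dx=+1,dy=+15->C; (3,8):dx=-2,dy=+9->D; (3,9):dx=-10,dy=+3->D; (3,10):dx=-3,dy=+6->D
  (4,5):dx=-6,dy=-11->C; (4,6):dx=-8,dy=+3->D; (4,7):dx=+2,dy=+5->C; (4,8):dx=-1,dy=-1->C
  (4,9):dx=-9,dy=-7->C; (4,10):dx=-2,dy=-4->C; (5,6):dx=-2,dy=+14->D; (5,7):dx=+8,dy=+16->C
  (5,8):dx=+5,dy=+10->C; (5,9):dx=-3,dy=+4->D; (5,10):dx=+4,dy=+7->C; (6,7):dx=+10,dy=+2->C
  (6,8):dx=+7,dy=-4->D; (6,9):dx=-1,dy=-10->C; (6,10):dx=+6,dy=-7->D; (7,8):dx=-3,dy=-6->C
  (7,9):dx=-11,dy=-12->C; (7,10):dx=-4,dy=-9->C; (8,9):dx=-8,dy=-6->C; (8,10):dx=-1,dy=-3->C
  (9,10):dx=+7,dy=+3->C
Step 2: C = 33, D = 12, total pairs = 45.
Step 3: tau = (C - D)/(n(n-1)/2) = (33 - 12)/45 = 0.466667.
Step 4: Exact two-sided p-value (enumerate n! = 3628800 permutations of y under H0): p = 0.072550.
Step 5: alpha = 0.1. reject H0.

tau_b = 0.4667 (C=33, D=12), p = 0.072550, reject H0.


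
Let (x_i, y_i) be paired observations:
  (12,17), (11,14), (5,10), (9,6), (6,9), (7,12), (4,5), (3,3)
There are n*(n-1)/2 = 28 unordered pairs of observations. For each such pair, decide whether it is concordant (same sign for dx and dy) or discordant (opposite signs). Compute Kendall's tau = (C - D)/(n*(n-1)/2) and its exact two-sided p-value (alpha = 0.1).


Step 1: Enumerate the 28 unordered pairs (i,j) with i<j and classify each by sign(x_j-x_i) * sign(y_j-y_i).
  (1,2):dx=-1,dy=-3->C; (1,3):dx=-7,dy=-7->C; (1,4):dx=-3,dy=-11->C; (1,5):dx=-6,dy=-8->C
  (1,6):dx=-5,dy=-5->C; (1,7):dx=-8,dy=-12->C; (1,8):dx=-9,dy=-14->C; (2,3):dx=-6,dy=-4->C
  (2,4):dx=-2,dy=-8->C; (2,5):dx=-5,dy=-5->C; (2,6):dx=-4,dy=-2->C; (2,7):dx=-7,dy=-9->C
  (2,8):dx=-8,dy=-11->C; (3,4):dx=+4,dy=-4->D; (3,5):dx=+1,dy=-1->D; (3,6):dx=+2,dy=+2->C
  (3,7):dx=-1,dy=-5->C; (3,8):dx=-2,dy=-7->C; (4,5):dx=-3,dy=+3->D; (4,6):dx=-2,dy=+6->D
  (4,7):dx=-5,dy=-1->C; (4,8):dx=-6,dy=-3->C; (5,6):dx=+1,dy=+3->C; (5,7):dx=-2,dy=-4->C
  (5,8):dx=-3,dy=-6->C; (6,7):dx=-3,dy=-7->C; (6,8):dx=-4,dy=-9->C; (7,8):dx=-1,dy=-2->C
Step 2: C = 24, D = 4, total pairs = 28.
Step 3: tau = (C - D)/(n(n-1)/2) = (24 - 4)/28 = 0.714286.
Step 4: Exact two-sided p-value (enumerate n! = 40320 permutations of y under H0): p = 0.014137.
Step 5: alpha = 0.1. reject H0.

tau_b = 0.7143 (C=24, D=4), p = 0.014137, reject H0.


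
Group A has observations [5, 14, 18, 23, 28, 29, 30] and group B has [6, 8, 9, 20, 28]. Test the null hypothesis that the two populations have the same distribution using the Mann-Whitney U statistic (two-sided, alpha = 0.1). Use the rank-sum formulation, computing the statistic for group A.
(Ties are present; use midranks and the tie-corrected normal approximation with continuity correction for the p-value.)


Step 1: Combine and sort all 12 observations; assign midranks.
sorted (value, group): (5,X), (6,Y), (8,Y), (9,Y), (14,X), (18,X), (20,Y), (23,X), (28,X), (28,Y), (29,X), (30,X)
ranks: 5->1, 6->2, 8->3, 9->4, 14->5, 18->6, 20->7, 23->8, 28->9.5, 28->9.5, 29->11, 30->12
Step 2: Rank sum for X: R1 = 1 + 5 + 6 + 8 + 9.5 + 11 + 12 = 52.5.
Step 3: U_X = R1 - n1(n1+1)/2 = 52.5 - 7*8/2 = 52.5 - 28 = 24.5.
       U_Y = n1*n2 - U_X = 35 - 24.5 = 10.5.
Step 4: Ties are present, so use the tie-corrected normal approximation (with continuity correction) for the p-value.
Step 5: p-value = 0.290307; compare to alpha = 0.1. fail to reject H0.

U_X = 24.5, p = 0.290307, fail to reject H0 at alpha = 0.1.


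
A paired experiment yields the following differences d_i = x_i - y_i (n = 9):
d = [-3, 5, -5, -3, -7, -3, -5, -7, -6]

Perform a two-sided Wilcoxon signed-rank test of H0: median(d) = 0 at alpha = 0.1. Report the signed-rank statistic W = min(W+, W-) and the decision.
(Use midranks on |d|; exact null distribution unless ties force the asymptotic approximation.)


Step 1: Drop any zero differences (none here) and take |d_i|.
|d| = [3, 5, 5, 3, 7, 3, 5, 7, 6]
Step 2: Midrank |d_i| (ties get averaged ranks).
ranks: |3|->2, |5|->5, |5|->5, |3|->2, |7|->8.5, |3|->2, |5|->5, |7|->8.5, |6|->7
Step 3: Attach original signs; sum ranks with positive sign and with negative sign.
W+ = 5 = 5
W- = 2 + 5 + 2 + 8.5 + 2 + 5 + 8.5 + 7 = 40
(Check: W+ + W- = 45 should equal n(n+1)/2 = 45.)
Step 4: Test statistic W = min(W+, W-) = 5.
Step 5: Ties in |d|, so use the tie-corrected normal approximation.
        E[W] = n(n+1)/4 = 9*10/4 = 22.5.
        Tie groups: |d|=3 (t=3), |d|=5 (t=3), |d|=7 (t=2); sum(t^3 - t) = 54.
        Var[W] = n(n+1)(2n+1)/24 - sum(t^3-t)/48 = 1710/24 - 54/48 = 70.125.
        z = (W - E[W]) / sqrt(Var[W]) = (5 - 22.5) / 8.3741 = -2.0898.
        Two-sided p = 2*Phi(z) = 0.036637.
Step 6: alpha = 0.1. reject H0.

W+ = 5, W- = 40, W = min = 5, p = 0.036637, reject H0.


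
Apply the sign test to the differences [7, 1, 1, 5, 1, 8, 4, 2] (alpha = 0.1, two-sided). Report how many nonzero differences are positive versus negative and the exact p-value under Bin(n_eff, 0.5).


Step 1: Discard zero differences. Original n = 8; n_eff = number of nonzero differences = 8.
Nonzero differences (with sign): +7, +1, +1, +5, +1, +8, +4, +2
Step 2: Count signs: positive = 8, negative = 0.
Step 3: Under H0: P(positive) = 0.5, so the number of positives S ~ Bin(8, 0.5).
Step 4: Two-sided exact p-value = sum of Bin(8,0.5) probabilities at or below the observed probability = 0.007812.
Step 5: alpha = 0.1. reject H0.

n_eff = 8, pos = 8, neg = 0, p = 0.007812, reject H0.


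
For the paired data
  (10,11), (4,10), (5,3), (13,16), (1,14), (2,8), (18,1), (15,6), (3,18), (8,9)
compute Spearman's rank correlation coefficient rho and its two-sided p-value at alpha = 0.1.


Step 1: Rank x and y separately (midranks; no ties here).
rank(x): 10->7, 4->4, 5->5, 13->8, 1->1, 2->2, 18->10, 15->9, 3->3, 8->6
rank(y): 11->7, 10->6, 3->2, 16->9, 14->8, 8->4, 1->1, 6->3, 18->10, 9->5
Step 2: d_i = R_x(i) - R_y(i); compute d_i^2.
  (7-7)^2=0, (4-6)^2=4, (5-2)^2=9, (8-9)^2=1, (1-8)^2=49, (2-4)^2=4, (10-1)^2=81, (9-3)^2=36, (3-10)^2=49, (6-5)^2=1
sum(d^2) = 234.
Step 3: rho = 1 - 6*234 / (10*(10^2 - 1)) = 1 - 1404/990 = -0.418182.
Step 4: Under H0, t = rho * sqrt((n-2)/(1-rho^2)) = -1.3021 ~ t(8).
Step 5: Two-sided p-value from the t-distribution with 8 df = 0.229113.
Step 6: alpha = 0.1. fail to reject H0.

rho = -0.4182, p = 0.229113, fail to reject H0 at alpha = 0.1.


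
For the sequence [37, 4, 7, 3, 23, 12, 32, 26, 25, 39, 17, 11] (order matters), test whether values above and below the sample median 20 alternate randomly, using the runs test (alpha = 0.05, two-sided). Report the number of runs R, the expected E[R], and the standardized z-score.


Step 1: Compute median = 20; label A = above, B = below.
Labels in order: ABBBABAAAABB  (n_A = 6, n_B = 6)
Step 2: Count runs R = 6.
Step 3: Under H0 (random ordering), E[R] = 2*n_A*n_B/(n_A+n_B) + 1 = 2*6*6/12 + 1 = 7.0000.
        Var[R] = 2*n_A*n_B*(2*n_A*n_B - n_A - n_B) / ((n_A+n_B)^2 * (n_A+n_B-1)) = 4320/1584 = 2.7273.
        SD[R] = 1.6514.
Step 4: Continuity-corrected z = (R + 0.5 - E[R]) / SD[R] = (6 + 0.5 - 7.0000) / 1.6514 = -0.3028.
Step 5: Two-sided p-value via normal approximation = 2*(1 - Phi(|z|)) = 0.762069.
Step 6: alpha = 0.05. fail to reject H0.

R = 6, z = -0.3028, p = 0.762069, fail to reject H0.


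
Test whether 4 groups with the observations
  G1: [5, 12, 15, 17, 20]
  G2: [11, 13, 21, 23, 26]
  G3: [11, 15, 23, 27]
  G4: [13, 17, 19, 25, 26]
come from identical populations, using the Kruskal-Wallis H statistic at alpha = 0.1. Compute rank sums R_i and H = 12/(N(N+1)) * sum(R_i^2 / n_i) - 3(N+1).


Step 1: Combine all N = 19 observations and assign midranks.
sorted (value, group, rank): (5,G1,1), (11,G2,2.5), (11,G3,2.5), (12,G1,4), (13,G2,5.5), (13,G4,5.5), (15,G1,7.5), (15,G3,7.5), (17,G1,9.5), (17,G4,9.5), (19,G4,11), (20,G1,12), (21,G2,13), (23,G2,14.5), (23,G3,14.5), (25,G4,16), (26,G2,17.5), (26,G4,17.5), (27,G3,19)
Step 2: Sum ranks within each group.
R_1 = 34 (n_1 = 5)
R_2 = 53 (n_2 = 5)
R_3 = 43.5 (n_3 = 4)
R_4 = 59.5 (n_4 = 5)
Step 3: H = 12/(N(N+1)) * sum(R_i^2/n_i) - 3(N+1)
     = 12/(19*20) * (34^2/5 + 53^2/5 + 43.5^2/4 + 59.5^2/5) - 3*20
     = 0.031579 * 1974.11 - 60
     = 2.340395.
Step 4: Ties present; correction factor C = 1 - 36/(19^3 - 19) = 0.994737. Corrected H = 2.340395 / 0.994737 = 2.352778.
Step 5: Under H0, H ~ chi^2(3); p-value = 0.502486.
Step 6: alpha = 0.1. fail to reject H0.

H = 2.3528, df = 3, p = 0.502486, fail to reject H0.


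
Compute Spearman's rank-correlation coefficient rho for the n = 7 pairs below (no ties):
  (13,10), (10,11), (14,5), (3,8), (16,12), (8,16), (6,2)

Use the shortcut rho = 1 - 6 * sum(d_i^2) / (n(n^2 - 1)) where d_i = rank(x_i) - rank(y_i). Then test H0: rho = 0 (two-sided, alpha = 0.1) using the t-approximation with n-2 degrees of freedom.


Step 1: Rank x and y separately (midranks; no ties here).
rank(x): 13->5, 10->4, 14->6, 3->1, 16->7, 8->3, 6->2
rank(y): 10->4, 11->5, 5->2, 8->3, 12->6, 16->7, 2->1
Step 2: d_i = R_x(i) - R_y(i); compute d_i^2.
  (5-4)^2=1, (4-5)^2=1, (6-2)^2=16, (1-3)^2=4, (7-6)^2=1, (3-7)^2=16, (2-1)^2=1
sum(d^2) = 40.
Step 3: rho = 1 - 6*40 / (7*(7^2 - 1)) = 1 - 240/336 = 0.285714.
Step 4: Under H0, t = rho * sqrt((n-2)/(1-rho^2)) = 0.6667 ~ t(5).
Step 5: Two-sided p-value from the t-distribution with 5 df = 0.534509.
Step 6: alpha = 0.1. fail to reject H0.

rho = 0.2857, p = 0.534509, fail to reject H0 at alpha = 0.1.


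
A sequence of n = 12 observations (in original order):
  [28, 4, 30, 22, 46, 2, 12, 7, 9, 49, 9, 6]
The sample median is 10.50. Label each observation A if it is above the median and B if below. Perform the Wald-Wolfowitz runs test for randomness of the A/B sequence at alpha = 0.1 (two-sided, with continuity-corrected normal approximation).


Step 1: Compute median = 10.50; label A = above, B = below.
Labels in order: ABAAABABBABB  (n_A = 6, n_B = 6)
Step 2: Count runs R = 8.
Step 3: Under H0 (random ordering), E[R] = 2*n_A*n_B/(n_A+n_B) + 1 = 2*6*6/12 + 1 = 7.0000.
        Var[R] = 2*n_A*n_B*(2*n_A*n_B - n_A - n_B) / ((n_A+n_B)^2 * (n_A+n_B-1)) = 4320/1584 = 2.7273.
        SD[R] = 1.6514.
Step 4: Continuity-corrected z = (R - 0.5 - E[R]) / SD[R] = (8 - 0.5 - 7.0000) / 1.6514 = 0.3028.
Step 5: Two-sided p-value via normal approximation = 2*(1 - Phi(|z|)) = 0.762069.
Step 6: alpha = 0.1. fail to reject H0.

R = 8, z = 0.3028, p = 0.762069, fail to reject H0.


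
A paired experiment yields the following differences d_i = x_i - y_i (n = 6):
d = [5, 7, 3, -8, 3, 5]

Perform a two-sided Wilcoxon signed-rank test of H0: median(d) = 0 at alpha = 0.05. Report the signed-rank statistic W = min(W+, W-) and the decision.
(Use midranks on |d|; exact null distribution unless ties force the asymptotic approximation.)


Step 1: Drop any zero differences (none here) and take |d_i|.
|d| = [5, 7, 3, 8, 3, 5]
Step 2: Midrank |d_i| (ties get averaged ranks).
ranks: |5|->3.5, |7|->5, |3|->1.5, |8|->6, |3|->1.5, |5|->3.5
Step 3: Attach original signs; sum ranks with positive sign and with negative sign.
W+ = 3.5 + 5 + 1.5 + 1.5 + 3.5 = 15
W- = 6 = 6
(Check: W+ + W- = 21 should equal n(n+1)/2 = 21.)
Step 4: Test statistic W = min(W+, W-) = 6.
Step 5: Ties in |d|, so use the tie-corrected normal approximation.
        E[W] = n(n+1)/4 = 6*7/4 = 10.5.
        Tie groups: |d|=3 (t=2), |d|=5 (t=2); sum(t^3 - t) = 12.
        Var[W] = n(n+1)(2n+1)/24 - sum(t^3-t)/48 = 546/24 - 12/48 = 22.5.
        z = (W - E[W]) / sqrt(Var[W]) = (6 - 10.5) / 4.7434 = -0.9487.
        Two-sided p = 2*Phi(z) = 0.342782.
Step 6: alpha = 0.05. fail to reject H0.

W+ = 15, W- = 6, W = min = 6, p = 0.342782, fail to reject H0.


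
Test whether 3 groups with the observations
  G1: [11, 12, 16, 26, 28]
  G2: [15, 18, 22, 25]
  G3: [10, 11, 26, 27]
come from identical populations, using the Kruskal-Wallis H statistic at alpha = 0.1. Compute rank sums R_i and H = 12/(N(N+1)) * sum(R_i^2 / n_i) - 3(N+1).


Step 1: Combine all N = 13 observations and assign midranks.
sorted (value, group, rank): (10,G3,1), (11,G1,2.5), (11,G3,2.5), (12,G1,4), (15,G2,5), (16,G1,6), (18,G2,7), (22,G2,8), (25,G2,9), (26,G1,10.5), (26,G3,10.5), (27,G3,12), (28,G1,13)
Step 2: Sum ranks within each group.
R_1 = 36 (n_1 = 5)
R_2 = 29 (n_2 = 4)
R_3 = 26 (n_3 = 4)
Step 3: H = 12/(N(N+1)) * sum(R_i^2/n_i) - 3(N+1)
     = 12/(13*14) * (36^2/5 + 29^2/4 + 26^2/4) - 3*14
     = 0.065934 * 638.45 - 42
     = 0.095604.
Step 4: Ties present; correction factor C = 1 - 12/(13^3 - 13) = 0.994505. Corrected H = 0.095604 / 0.994505 = 0.096133.
Step 5: Under H0, H ~ chi^2(2); p-value = 0.953071.
Step 6: alpha = 0.1. fail to reject H0.

H = 0.0961, df = 2, p = 0.953071, fail to reject H0.


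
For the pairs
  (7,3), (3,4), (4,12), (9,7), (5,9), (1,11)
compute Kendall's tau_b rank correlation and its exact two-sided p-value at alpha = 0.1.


Step 1: Enumerate the 15 unordered pairs (i,j) with i<j and classify each by sign(x_j-x_i) * sign(y_j-y_i).
  (1,2):dx=-4,dy=+1->D; (1,3):dx=-3,dy=+9->D; (1,4):dx=+2,dy=+4->C; (1,5):dx=-2,dy=+6->D
  (1,6):dx=-6,dy=+8->D; (2,3):dx=+1,dy=+8->C; (2,4):dx=+6,dy=+3->C; (2,5):dx=+2,dy=+5->C
  (2,6):dx=-2,dy=+7->D; (3,4):dx=+5,dy=-5->D; (3,5):dx=+1,dy=-3->D; (3,6):dx=-3,dy=-1->C
  (4,5):dx=-4,dy=+2->D; (4,6):dx=-8,dy=+4->D; (5,6):dx=-4,dy=+2->D
Step 2: C = 5, D = 10, total pairs = 15.
Step 3: tau = (C - D)/(n(n-1)/2) = (5 - 10)/15 = -0.333333.
Step 4: Exact two-sided p-value (enumerate n! = 720 permutations of y under H0): p = 0.469444.
Step 5: alpha = 0.1. fail to reject H0.

tau_b = -0.3333 (C=5, D=10), p = 0.469444, fail to reject H0.


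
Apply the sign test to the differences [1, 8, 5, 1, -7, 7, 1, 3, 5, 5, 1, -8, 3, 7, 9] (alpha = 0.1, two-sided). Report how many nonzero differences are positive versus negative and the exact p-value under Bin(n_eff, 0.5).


Step 1: Discard zero differences. Original n = 15; n_eff = number of nonzero differences = 15.
Nonzero differences (with sign): +1, +8, +5, +1, -7, +7, +1, +3, +5, +5, +1, -8, +3, +7, +9
Step 2: Count signs: positive = 13, negative = 2.
Step 3: Under H0: P(positive) = 0.5, so the number of positives S ~ Bin(15, 0.5).
Step 4: Two-sided exact p-value = sum of Bin(15,0.5) probabilities at or below the observed probability = 0.007385.
Step 5: alpha = 0.1. reject H0.

n_eff = 15, pos = 13, neg = 2, p = 0.007385, reject H0.


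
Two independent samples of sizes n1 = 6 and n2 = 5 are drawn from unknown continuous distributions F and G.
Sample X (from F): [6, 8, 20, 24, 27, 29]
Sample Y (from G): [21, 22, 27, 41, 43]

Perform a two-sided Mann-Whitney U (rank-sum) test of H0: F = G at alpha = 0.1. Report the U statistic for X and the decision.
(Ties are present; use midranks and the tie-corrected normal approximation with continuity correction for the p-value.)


Step 1: Combine and sort all 11 observations; assign midranks.
sorted (value, group): (6,X), (8,X), (20,X), (21,Y), (22,Y), (24,X), (27,X), (27,Y), (29,X), (41,Y), (43,Y)
ranks: 6->1, 8->2, 20->3, 21->4, 22->5, 24->6, 27->7.5, 27->7.5, 29->9, 41->10, 43->11
Step 2: Rank sum for X: R1 = 1 + 2 + 3 + 6 + 7.5 + 9 = 28.5.
Step 3: U_X = R1 - n1(n1+1)/2 = 28.5 - 6*7/2 = 28.5 - 21 = 7.5.
       U_Y = n1*n2 - U_X = 30 - 7.5 = 22.5.
Step 4: Ties are present, so use the tie-corrected normal approximation (with continuity correction) for the p-value.
Step 5: p-value = 0.200217; compare to alpha = 0.1. fail to reject H0.

U_X = 7.5, p = 0.200217, fail to reject H0 at alpha = 0.1.


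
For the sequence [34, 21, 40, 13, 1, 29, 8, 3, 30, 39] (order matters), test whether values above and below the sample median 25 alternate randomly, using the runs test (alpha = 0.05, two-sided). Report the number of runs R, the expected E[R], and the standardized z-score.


Step 1: Compute median = 25; label A = above, B = below.
Labels in order: ABABBABBAA  (n_A = 5, n_B = 5)
Step 2: Count runs R = 7.
Step 3: Under H0 (random ordering), E[R] = 2*n_A*n_B/(n_A+n_B) + 1 = 2*5*5/10 + 1 = 6.0000.
        Var[R] = 2*n_A*n_B*(2*n_A*n_B - n_A - n_B) / ((n_A+n_B)^2 * (n_A+n_B-1)) = 2000/900 = 2.2222.
        SD[R] = 1.4907.
Step 4: Continuity-corrected z = (R - 0.5 - E[R]) / SD[R] = (7 - 0.5 - 6.0000) / 1.4907 = 0.3354.
Step 5: Two-sided p-value via normal approximation = 2*(1 - Phi(|z|)) = 0.737316.
Step 6: alpha = 0.05. fail to reject H0.

R = 7, z = 0.3354, p = 0.737316, fail to reject H0.


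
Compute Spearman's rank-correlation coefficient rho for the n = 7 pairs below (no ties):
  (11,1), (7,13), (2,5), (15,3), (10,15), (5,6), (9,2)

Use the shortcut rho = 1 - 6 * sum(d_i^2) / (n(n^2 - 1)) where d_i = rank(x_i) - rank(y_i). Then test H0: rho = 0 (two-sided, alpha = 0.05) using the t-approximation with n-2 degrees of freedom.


Step 1: Rank x and y separately (midranks; no ties here).
rank(x): 11->6, 7->3, 2->1, 15->7, 10->5, 5->2, 9->4
rank(y): 1->1, 13->6, 5->4, 3->3, 15->7, 6->5, 2->2
Step 2: d_i = R_x(i) - R_y(i); compute d_i^2.
  (6-1)^2=25, (3-6)^2=9, (1-4)^2=9, (7-3)^2=16, (5-7)^2=4, (2-5)^2=9, (4-2)^2=4
sum(d^2) = 76.
Step 3: rho = 1 - 6*76 / (7*(7^2 - 1)) = 1 - 456/336 = -0.357143.
Step 4: Under H0, t = rho * sqrt((n-2)/(1-rho^2)) = -0.8550 ~ t(5).
Step 5: Two-sided p-value from the t-distribution with 5 df = 0.431611.
Step 6: alpha = 0.05. fail to reject H0.

rho = -0.3571, p = 0.431611, fail to reject H0 at alpha = 0.05.


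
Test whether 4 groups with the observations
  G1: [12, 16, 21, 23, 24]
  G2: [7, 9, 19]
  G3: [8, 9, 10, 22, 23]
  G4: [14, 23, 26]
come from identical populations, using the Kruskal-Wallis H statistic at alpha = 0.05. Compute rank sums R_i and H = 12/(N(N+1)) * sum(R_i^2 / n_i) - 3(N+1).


Step 1: Combine all N = 16 observations and assign midranks.
sorted (value, group, rank): (7,G2,1), (8,G3,2), (9,G2,3.5), (9,G3,3.5), (10,G3,5), (12,G1,6), (14,G4,7), (16,G1,8), (19,G2,9), (21,G1,10), (22,G3,11), (23,G1,13), (23,G3,13), (23,G4,13), (24,G1,15), (26,G4,16)
Step 2: Sum ranks within each group.
R_1 = 52 (n_1 = 5)
R_2 = 13.5 (n_2 = 3)
R_3 = 34.5 (n_3 = 5)
R_4 = 36 (n_4 = 3)
Step 3: H = 12/(N(N+1)) * sum(R_i^2/n_i) - 3(N+1)
     = 12/(16*17) * (52^2/5 + 13.5^2/3 + 34.5^2/5 + 36^2/3) - 3*17
     = 0.044118 * 1271.6 - 51
     = 5.100000.
Step 4: Ties present; correction factor C = 1 - 30/(16^3 - 16) = 0.992647. Corrected H = 5.100000 / 0.992647 = 5.137778.
Step 5: Under H0, H ~ chi^2(3); p-value = 0.161982.
Step 6: alpha = 0.05. fail to reject H0.

H = 5.1378, df = 3, p = 0.161982, fail to reject H0.
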